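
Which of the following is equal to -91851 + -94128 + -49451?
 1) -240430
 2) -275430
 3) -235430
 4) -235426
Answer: 3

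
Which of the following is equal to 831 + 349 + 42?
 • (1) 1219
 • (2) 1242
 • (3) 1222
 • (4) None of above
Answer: 3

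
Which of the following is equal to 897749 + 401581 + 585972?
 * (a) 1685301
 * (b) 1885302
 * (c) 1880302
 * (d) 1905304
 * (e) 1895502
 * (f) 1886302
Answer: b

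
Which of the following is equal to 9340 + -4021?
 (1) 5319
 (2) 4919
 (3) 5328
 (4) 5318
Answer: 1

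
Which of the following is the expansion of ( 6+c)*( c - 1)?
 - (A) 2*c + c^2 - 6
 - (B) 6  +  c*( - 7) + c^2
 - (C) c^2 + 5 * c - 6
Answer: C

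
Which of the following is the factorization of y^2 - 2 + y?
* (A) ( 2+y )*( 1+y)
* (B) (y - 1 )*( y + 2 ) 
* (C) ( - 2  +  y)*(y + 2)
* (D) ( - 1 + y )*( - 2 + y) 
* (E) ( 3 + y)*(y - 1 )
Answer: B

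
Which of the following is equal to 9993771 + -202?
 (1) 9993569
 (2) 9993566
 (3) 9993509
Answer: 1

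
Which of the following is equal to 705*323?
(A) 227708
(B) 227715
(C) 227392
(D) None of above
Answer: B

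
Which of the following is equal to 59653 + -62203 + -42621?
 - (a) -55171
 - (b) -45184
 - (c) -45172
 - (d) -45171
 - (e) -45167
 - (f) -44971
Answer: d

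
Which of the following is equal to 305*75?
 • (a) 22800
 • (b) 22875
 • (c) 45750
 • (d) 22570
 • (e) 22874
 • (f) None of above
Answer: b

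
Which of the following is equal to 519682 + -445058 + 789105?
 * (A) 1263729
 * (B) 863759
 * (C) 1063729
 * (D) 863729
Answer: D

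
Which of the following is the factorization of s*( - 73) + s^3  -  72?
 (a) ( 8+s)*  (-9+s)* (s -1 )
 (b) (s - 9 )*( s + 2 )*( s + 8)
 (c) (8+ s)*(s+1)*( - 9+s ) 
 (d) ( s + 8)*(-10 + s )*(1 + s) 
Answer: c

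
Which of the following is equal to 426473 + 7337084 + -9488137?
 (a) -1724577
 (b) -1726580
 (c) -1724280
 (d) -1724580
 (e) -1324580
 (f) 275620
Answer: d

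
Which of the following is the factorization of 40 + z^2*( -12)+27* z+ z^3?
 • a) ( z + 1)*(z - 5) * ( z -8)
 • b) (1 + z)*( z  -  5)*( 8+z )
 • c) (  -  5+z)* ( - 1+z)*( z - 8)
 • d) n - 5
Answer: a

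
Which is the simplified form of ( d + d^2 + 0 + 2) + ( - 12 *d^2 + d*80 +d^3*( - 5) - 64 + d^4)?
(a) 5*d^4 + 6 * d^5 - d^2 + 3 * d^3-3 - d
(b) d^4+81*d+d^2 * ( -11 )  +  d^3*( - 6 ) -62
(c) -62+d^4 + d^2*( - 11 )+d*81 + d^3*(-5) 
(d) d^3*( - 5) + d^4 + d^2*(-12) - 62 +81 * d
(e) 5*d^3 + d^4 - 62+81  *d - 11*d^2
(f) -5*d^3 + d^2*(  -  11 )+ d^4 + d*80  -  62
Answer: c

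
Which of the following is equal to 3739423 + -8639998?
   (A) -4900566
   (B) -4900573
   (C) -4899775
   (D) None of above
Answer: D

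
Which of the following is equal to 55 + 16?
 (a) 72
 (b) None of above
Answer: b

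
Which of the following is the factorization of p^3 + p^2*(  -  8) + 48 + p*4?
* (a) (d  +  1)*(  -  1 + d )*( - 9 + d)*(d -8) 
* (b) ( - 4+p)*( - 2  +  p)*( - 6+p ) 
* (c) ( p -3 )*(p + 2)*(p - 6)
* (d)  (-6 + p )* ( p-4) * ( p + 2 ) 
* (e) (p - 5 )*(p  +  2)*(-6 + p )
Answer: d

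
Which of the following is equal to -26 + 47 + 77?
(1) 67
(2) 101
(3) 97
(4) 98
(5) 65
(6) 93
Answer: 4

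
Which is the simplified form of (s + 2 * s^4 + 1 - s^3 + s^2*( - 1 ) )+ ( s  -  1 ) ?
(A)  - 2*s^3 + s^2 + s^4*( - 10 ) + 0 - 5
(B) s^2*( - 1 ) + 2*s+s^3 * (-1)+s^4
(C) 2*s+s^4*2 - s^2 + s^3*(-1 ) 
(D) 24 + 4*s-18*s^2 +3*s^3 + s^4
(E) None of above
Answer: C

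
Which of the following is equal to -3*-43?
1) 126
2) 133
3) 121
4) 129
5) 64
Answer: 4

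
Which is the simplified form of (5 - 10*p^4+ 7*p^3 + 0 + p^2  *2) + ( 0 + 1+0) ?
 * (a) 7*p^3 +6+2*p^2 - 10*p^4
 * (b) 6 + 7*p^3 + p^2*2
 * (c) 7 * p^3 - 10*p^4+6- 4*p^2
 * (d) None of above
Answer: a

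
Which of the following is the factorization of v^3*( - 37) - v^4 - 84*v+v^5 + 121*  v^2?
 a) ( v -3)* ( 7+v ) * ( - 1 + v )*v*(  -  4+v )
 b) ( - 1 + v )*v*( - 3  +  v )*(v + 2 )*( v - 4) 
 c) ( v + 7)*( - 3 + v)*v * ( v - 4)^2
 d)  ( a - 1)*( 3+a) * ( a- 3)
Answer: a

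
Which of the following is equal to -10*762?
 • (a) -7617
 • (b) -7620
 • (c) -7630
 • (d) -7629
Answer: b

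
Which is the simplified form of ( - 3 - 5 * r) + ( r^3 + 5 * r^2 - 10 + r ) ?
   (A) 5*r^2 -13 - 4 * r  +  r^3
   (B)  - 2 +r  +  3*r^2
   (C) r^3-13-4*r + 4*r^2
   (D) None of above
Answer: A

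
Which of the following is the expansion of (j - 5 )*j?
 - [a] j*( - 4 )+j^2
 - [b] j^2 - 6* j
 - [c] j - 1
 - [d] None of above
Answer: d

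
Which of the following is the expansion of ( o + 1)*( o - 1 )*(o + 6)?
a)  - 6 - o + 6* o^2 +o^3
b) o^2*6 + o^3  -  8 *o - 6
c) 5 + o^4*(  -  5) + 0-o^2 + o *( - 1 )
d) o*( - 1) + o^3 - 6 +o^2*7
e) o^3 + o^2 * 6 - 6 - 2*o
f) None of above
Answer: a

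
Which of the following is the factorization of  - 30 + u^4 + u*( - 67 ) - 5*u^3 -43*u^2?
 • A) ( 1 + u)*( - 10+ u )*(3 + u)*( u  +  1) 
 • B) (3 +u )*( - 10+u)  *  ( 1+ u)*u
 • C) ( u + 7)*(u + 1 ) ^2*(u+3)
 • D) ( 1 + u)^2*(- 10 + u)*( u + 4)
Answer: A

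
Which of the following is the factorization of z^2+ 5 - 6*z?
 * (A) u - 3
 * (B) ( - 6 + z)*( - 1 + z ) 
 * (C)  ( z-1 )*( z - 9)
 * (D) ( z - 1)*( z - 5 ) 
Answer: D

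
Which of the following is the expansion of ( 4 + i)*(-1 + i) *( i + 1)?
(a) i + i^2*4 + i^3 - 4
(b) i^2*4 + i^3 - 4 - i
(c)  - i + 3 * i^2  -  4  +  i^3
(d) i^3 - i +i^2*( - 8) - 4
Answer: b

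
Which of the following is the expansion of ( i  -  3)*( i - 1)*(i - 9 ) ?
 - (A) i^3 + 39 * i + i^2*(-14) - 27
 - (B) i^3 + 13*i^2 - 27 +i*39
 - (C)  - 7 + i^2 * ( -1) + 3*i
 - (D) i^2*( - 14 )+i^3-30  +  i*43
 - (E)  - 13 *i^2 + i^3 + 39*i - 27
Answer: E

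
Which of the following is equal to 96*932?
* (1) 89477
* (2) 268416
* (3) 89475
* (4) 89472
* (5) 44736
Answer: 4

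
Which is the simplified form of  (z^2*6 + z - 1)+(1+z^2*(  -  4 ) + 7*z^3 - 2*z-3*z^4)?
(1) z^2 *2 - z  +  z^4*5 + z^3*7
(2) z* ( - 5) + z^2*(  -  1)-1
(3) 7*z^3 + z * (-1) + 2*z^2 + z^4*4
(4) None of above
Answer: 4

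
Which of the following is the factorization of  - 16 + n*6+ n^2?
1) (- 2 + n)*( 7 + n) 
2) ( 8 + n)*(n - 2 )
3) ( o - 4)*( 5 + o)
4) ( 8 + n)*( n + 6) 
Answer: 2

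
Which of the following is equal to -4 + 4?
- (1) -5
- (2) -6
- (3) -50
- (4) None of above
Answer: 4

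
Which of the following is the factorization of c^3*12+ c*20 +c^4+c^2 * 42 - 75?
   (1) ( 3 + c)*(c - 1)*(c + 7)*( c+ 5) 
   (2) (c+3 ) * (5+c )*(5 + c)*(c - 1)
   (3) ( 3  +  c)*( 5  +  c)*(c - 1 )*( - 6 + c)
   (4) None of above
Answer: 2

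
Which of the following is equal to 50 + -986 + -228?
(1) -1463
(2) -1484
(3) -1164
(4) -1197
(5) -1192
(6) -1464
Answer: 3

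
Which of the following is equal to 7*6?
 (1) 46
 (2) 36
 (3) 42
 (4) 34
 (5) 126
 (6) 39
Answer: 3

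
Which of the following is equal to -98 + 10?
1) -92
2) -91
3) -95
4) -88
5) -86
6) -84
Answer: 4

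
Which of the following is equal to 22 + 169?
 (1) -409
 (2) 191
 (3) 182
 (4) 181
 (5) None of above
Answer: 2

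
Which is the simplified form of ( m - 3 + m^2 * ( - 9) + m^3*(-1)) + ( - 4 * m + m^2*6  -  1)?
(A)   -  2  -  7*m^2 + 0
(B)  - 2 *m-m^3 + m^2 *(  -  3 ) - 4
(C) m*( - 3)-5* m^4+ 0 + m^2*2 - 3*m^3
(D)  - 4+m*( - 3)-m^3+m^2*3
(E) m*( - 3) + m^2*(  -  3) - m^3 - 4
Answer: E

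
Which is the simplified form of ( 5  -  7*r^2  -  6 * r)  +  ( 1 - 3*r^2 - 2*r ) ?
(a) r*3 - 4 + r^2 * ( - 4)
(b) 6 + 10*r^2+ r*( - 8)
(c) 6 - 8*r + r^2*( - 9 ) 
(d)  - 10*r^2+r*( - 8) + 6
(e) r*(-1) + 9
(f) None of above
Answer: d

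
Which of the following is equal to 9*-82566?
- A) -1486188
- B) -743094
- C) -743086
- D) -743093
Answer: B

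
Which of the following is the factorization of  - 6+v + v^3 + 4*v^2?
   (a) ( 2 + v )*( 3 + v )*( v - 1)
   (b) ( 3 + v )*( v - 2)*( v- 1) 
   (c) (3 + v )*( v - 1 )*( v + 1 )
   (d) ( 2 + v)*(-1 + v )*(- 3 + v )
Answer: a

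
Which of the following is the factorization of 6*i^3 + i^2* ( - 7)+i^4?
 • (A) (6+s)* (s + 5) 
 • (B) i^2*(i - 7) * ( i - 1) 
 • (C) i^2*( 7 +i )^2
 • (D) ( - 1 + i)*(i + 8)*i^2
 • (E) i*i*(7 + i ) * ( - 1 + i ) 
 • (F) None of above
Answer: E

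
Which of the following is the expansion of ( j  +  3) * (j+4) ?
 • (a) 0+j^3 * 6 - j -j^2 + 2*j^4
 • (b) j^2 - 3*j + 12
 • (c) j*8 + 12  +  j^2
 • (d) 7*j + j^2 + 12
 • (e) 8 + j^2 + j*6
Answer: d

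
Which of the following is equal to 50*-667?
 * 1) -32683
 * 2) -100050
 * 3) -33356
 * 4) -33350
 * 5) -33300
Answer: 4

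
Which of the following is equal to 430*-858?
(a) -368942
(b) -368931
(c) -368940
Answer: c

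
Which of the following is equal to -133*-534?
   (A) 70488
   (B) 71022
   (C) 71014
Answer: B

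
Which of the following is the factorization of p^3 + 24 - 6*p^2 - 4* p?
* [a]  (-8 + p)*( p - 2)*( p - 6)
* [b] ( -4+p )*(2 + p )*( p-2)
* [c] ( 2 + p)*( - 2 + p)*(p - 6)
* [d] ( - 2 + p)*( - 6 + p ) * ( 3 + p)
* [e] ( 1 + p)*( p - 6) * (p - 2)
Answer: c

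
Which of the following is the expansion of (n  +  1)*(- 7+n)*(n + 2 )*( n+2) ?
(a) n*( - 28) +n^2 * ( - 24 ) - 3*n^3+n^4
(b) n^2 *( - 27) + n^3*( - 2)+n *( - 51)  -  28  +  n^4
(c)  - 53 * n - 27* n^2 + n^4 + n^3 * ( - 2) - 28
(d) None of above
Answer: d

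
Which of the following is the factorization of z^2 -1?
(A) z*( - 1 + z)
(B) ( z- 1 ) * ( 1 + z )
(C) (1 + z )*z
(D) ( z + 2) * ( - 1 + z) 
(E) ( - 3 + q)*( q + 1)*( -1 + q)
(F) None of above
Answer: B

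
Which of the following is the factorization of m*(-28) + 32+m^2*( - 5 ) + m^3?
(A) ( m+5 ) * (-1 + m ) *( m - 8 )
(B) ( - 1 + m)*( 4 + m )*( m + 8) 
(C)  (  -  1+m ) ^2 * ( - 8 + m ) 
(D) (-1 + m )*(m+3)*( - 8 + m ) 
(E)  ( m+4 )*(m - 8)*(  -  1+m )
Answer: E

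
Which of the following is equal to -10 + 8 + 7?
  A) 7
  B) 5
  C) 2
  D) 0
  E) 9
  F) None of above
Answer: B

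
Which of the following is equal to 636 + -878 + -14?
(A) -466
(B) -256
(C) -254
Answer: B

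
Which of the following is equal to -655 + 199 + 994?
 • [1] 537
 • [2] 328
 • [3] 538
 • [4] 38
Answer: 3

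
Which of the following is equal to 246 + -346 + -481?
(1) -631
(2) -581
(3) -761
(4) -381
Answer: 2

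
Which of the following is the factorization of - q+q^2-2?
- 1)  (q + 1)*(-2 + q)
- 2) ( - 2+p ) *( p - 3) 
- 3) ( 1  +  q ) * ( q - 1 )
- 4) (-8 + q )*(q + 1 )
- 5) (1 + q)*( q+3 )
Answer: 1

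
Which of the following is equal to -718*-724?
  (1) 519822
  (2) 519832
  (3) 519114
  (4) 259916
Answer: 2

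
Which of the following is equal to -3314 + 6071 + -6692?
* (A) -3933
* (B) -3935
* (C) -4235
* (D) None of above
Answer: B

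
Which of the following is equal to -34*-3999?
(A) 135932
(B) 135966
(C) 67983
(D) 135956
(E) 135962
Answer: B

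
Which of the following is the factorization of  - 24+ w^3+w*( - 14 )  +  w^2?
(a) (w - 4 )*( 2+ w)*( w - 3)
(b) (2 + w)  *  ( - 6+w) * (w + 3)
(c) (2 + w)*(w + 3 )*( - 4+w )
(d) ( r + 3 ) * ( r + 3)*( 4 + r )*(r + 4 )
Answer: c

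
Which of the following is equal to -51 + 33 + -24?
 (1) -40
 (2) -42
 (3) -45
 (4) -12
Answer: 2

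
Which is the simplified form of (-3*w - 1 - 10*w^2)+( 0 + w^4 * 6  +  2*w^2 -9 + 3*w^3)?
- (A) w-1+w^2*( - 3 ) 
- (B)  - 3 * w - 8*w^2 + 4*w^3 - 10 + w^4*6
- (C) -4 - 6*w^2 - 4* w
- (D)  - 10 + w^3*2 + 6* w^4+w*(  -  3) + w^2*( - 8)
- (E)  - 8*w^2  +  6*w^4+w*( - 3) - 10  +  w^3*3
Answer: E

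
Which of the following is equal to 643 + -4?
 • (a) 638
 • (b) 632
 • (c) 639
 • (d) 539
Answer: c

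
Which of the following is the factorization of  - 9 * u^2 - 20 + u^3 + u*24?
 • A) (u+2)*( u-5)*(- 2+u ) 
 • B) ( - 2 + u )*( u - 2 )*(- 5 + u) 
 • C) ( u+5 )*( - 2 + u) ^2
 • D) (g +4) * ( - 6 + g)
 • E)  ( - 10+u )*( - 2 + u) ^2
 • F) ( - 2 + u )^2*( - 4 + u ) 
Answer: B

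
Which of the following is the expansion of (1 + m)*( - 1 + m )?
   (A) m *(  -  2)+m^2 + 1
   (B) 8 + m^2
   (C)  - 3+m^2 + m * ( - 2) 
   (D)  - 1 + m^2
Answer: D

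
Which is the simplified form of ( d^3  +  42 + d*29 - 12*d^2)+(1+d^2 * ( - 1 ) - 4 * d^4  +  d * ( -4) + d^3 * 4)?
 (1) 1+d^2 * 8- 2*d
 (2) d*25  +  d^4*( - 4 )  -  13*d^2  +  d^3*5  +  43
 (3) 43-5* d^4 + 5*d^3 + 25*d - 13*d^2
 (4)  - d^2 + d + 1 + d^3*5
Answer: 2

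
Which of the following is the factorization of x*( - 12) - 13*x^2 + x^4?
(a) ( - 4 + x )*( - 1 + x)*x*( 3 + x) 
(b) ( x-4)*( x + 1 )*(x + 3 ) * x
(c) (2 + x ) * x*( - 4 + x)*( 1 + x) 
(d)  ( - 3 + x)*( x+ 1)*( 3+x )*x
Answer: b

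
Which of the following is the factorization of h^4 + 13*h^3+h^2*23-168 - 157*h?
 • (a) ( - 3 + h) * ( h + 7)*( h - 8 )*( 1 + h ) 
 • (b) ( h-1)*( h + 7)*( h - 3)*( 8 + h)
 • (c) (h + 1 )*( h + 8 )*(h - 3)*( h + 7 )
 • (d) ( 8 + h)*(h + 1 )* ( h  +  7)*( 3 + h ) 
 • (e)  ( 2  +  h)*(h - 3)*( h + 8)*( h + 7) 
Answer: c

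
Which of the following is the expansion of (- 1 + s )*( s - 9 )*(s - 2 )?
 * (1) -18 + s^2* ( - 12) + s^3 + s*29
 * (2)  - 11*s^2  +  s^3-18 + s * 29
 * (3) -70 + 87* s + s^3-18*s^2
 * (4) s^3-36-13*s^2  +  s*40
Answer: 1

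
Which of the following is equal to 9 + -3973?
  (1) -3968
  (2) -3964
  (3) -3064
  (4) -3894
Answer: 2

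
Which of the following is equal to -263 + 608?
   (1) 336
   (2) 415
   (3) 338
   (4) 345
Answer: 4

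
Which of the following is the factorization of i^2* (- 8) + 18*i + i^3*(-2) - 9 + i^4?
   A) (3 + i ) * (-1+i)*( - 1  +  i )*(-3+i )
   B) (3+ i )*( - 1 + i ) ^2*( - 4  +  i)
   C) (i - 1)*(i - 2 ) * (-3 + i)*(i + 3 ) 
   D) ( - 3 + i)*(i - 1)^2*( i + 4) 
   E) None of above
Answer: A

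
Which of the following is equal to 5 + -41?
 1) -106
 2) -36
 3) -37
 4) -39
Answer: 2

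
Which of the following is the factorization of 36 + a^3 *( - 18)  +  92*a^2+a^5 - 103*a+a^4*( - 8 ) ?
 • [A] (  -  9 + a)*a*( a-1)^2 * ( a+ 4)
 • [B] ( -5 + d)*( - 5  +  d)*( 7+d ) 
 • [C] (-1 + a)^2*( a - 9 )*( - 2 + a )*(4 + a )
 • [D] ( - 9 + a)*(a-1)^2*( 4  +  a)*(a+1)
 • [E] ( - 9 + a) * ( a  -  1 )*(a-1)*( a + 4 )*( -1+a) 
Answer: E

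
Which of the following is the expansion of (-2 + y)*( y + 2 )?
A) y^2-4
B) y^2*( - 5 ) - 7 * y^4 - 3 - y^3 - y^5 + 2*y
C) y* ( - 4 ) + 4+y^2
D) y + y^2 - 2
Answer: A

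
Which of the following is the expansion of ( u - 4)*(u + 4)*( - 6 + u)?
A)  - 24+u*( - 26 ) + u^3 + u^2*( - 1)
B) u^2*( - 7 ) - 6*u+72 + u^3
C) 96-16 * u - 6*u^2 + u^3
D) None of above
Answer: C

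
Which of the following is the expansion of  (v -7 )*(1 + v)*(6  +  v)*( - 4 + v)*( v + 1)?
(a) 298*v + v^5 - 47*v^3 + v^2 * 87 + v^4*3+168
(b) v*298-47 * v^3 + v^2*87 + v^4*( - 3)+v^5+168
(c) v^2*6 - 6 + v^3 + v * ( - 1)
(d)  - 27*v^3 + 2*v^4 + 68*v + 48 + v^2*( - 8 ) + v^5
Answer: b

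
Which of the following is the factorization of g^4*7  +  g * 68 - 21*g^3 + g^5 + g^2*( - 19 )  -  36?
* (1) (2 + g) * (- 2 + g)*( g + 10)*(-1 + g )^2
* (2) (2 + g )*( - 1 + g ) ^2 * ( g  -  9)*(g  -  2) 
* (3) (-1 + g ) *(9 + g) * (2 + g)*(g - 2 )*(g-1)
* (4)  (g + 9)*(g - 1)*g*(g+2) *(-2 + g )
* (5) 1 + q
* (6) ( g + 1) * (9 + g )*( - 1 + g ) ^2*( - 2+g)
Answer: 3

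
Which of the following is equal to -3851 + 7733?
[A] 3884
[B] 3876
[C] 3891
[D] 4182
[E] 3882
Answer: E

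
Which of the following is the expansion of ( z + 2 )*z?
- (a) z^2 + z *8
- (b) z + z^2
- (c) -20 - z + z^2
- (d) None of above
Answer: d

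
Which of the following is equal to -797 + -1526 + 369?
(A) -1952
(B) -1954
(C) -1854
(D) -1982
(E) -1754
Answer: B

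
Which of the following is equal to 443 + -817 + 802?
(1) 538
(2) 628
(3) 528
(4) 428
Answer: 4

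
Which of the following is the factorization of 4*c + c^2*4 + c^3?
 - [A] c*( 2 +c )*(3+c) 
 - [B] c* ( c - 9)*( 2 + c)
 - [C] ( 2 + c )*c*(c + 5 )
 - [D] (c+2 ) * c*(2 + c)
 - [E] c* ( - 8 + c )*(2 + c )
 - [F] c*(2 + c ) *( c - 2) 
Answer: D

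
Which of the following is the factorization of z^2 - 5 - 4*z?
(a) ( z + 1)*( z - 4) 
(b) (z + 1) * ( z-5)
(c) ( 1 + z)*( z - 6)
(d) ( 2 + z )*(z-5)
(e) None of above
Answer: b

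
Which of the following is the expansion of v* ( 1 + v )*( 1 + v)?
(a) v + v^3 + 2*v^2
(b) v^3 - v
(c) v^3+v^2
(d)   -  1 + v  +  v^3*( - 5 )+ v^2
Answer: a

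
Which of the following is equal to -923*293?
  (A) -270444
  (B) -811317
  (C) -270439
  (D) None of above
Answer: C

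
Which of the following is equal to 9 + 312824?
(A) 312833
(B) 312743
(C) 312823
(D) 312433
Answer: A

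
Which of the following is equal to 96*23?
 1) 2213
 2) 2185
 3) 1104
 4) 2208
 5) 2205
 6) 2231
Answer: 4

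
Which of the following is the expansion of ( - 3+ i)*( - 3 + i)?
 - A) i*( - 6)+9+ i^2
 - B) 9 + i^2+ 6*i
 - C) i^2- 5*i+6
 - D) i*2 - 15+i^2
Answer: A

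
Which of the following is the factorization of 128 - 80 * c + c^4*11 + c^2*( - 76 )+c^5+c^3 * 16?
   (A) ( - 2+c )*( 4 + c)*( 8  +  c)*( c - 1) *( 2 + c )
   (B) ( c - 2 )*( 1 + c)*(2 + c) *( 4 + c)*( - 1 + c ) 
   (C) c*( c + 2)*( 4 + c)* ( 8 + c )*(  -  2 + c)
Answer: A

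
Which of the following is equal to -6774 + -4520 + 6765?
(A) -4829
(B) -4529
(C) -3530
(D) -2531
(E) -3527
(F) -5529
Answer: B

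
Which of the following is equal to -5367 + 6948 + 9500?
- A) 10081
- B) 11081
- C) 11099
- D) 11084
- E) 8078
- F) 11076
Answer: B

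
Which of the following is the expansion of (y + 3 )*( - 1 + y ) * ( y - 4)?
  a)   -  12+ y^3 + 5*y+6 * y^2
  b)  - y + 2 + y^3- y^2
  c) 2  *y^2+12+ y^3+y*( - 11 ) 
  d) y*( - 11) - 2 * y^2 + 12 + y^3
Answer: d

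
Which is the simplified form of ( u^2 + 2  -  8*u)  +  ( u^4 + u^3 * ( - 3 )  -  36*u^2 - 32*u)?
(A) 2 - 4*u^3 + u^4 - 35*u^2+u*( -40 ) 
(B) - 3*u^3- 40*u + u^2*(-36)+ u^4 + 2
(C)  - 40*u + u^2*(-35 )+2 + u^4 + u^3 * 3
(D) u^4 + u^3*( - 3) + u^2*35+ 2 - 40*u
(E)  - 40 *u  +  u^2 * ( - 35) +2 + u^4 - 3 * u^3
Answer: E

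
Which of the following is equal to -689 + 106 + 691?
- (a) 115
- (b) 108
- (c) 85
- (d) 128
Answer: b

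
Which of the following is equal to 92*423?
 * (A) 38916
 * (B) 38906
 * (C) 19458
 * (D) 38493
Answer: A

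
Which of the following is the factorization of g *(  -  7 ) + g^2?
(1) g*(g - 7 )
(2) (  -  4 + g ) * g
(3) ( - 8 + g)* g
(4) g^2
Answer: 1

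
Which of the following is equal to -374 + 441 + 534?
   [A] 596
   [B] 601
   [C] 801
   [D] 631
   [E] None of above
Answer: B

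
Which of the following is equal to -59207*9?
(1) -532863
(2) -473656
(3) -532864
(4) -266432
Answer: 1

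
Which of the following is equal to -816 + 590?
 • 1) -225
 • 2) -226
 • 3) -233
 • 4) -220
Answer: 2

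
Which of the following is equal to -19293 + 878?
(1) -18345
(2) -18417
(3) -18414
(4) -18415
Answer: 4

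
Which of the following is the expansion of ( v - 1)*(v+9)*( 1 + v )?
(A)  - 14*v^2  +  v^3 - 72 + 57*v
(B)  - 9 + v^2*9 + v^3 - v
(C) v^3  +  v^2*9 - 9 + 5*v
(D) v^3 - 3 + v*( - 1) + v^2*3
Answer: B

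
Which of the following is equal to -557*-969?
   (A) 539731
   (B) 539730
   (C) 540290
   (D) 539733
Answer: D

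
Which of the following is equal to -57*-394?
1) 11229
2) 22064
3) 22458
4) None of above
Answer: 3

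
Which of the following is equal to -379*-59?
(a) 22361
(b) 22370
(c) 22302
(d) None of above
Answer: a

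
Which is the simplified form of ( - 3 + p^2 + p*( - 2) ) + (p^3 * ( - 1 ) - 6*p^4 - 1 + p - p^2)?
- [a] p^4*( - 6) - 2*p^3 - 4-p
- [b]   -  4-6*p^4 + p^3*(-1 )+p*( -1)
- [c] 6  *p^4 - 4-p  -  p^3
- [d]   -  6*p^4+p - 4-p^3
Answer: b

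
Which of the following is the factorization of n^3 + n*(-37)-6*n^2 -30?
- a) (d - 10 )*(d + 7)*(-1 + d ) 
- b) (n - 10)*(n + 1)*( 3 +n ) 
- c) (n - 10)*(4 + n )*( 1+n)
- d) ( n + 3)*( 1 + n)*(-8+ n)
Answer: b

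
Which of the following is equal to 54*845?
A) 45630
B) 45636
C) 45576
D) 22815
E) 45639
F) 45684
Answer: A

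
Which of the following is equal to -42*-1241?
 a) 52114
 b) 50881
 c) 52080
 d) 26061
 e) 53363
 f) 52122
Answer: f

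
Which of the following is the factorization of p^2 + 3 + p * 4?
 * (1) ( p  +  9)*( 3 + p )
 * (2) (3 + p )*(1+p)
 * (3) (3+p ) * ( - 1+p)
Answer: 2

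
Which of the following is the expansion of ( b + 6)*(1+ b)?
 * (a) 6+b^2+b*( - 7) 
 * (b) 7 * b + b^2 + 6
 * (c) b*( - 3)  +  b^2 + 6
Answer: b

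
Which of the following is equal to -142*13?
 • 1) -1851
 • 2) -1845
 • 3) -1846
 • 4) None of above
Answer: 3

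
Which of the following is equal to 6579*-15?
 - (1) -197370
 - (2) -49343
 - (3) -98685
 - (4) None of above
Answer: 3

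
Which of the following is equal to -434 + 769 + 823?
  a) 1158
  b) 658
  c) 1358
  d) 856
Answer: a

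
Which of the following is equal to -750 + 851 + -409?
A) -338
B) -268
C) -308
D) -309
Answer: C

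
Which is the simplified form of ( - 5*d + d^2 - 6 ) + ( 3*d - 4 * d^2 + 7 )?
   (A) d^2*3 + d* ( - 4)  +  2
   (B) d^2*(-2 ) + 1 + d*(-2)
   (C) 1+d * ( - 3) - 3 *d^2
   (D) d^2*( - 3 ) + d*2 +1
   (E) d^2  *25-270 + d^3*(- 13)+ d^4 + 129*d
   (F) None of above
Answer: F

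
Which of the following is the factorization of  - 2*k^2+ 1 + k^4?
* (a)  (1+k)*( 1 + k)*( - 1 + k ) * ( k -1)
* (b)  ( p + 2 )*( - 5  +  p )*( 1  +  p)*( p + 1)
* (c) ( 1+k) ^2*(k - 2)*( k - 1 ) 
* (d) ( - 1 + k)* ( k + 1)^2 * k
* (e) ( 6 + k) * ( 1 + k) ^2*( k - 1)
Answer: a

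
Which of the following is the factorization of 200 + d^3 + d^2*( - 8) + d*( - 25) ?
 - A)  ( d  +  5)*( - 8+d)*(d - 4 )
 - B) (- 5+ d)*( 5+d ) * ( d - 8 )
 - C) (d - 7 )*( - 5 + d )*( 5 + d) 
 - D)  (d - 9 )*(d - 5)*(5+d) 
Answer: B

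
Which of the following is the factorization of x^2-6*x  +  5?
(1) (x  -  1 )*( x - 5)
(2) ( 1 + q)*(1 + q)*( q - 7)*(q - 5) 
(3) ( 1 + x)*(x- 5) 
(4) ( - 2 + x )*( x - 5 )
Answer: 1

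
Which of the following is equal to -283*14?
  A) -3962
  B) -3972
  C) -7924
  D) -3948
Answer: A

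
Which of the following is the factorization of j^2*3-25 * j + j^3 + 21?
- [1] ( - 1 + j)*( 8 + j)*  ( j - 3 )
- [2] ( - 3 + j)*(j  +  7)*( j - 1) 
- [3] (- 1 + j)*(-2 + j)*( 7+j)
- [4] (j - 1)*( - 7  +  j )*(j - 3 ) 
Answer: 2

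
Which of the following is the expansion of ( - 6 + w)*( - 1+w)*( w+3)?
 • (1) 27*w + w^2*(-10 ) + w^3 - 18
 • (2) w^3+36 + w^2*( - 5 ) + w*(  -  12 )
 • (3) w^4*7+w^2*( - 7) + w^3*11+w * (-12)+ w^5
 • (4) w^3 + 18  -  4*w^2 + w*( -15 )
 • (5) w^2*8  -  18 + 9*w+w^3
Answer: 4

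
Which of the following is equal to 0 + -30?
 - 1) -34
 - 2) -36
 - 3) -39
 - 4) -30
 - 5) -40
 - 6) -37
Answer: 4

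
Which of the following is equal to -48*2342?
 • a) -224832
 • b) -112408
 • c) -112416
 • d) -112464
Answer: c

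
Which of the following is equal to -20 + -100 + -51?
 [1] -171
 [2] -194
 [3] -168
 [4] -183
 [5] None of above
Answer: 1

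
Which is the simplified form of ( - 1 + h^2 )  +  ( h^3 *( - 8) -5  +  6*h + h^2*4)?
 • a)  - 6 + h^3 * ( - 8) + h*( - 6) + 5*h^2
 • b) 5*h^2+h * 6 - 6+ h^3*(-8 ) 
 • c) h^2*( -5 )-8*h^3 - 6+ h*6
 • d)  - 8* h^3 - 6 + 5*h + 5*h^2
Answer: b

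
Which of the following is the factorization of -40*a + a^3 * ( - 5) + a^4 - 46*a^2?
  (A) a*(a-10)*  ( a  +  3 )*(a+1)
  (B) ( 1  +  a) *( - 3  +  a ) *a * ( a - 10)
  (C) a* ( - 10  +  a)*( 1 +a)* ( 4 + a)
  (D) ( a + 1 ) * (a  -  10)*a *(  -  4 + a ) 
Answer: C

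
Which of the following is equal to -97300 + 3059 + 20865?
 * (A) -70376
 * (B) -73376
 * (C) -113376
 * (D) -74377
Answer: B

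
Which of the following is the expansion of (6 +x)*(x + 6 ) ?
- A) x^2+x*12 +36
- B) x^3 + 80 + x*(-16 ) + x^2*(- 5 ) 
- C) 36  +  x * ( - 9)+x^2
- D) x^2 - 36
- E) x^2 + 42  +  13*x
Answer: A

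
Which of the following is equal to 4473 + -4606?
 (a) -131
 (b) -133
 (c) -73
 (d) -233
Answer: b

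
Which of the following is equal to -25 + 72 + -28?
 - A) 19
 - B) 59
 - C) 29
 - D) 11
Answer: A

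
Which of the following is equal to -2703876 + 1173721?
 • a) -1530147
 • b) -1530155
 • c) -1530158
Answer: b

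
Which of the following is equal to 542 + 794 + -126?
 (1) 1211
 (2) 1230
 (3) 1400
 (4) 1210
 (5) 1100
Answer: 4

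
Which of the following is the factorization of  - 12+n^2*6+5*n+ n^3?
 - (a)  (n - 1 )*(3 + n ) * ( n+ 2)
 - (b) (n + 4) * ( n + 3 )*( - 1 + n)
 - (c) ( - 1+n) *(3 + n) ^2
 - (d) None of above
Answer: b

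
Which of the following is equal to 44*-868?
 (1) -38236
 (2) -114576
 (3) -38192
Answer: 3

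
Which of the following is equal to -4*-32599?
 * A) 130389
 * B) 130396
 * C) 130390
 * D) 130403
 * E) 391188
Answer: B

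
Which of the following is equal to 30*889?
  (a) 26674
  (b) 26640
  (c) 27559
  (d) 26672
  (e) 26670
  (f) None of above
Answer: e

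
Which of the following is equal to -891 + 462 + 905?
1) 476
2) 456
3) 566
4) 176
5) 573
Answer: 1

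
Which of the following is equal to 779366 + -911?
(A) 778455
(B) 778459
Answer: A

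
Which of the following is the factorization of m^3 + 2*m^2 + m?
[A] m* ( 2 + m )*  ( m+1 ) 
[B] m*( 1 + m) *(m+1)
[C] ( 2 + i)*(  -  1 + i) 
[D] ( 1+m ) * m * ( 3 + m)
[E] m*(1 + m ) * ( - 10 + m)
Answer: B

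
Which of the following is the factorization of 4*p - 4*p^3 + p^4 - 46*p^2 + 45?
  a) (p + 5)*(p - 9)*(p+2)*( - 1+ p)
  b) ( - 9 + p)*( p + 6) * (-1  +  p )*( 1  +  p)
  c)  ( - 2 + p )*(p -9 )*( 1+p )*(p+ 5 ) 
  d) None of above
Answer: d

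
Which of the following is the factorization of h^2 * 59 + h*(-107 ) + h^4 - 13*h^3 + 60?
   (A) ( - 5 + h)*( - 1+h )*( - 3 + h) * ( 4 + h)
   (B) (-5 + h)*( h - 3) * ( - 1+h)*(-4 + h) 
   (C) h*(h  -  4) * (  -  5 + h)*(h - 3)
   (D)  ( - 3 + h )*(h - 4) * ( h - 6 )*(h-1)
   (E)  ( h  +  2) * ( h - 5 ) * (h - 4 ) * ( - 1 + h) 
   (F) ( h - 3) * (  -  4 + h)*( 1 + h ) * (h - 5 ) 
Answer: B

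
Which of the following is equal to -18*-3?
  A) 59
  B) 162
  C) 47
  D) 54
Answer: D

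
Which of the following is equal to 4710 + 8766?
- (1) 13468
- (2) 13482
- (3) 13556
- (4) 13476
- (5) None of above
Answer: 4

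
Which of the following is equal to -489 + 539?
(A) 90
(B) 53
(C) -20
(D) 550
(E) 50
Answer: E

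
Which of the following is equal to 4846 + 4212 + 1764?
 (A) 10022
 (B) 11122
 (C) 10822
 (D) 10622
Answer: C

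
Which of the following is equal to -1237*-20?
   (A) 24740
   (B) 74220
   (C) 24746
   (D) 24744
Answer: A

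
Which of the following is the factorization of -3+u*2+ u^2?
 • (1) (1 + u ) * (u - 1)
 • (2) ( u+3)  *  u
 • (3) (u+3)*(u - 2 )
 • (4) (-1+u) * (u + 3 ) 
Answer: 4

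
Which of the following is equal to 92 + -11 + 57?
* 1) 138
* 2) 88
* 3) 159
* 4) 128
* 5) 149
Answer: 1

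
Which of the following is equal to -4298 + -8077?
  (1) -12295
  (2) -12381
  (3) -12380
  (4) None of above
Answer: 4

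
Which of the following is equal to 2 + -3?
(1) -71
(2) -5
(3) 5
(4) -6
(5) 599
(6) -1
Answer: 6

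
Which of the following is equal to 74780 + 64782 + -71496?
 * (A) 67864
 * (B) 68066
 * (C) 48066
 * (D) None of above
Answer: B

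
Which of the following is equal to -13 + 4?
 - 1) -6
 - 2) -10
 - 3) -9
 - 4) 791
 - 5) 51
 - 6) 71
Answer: 3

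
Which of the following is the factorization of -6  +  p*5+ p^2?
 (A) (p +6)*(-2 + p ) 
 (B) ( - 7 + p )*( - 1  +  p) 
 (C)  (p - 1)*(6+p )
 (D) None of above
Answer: C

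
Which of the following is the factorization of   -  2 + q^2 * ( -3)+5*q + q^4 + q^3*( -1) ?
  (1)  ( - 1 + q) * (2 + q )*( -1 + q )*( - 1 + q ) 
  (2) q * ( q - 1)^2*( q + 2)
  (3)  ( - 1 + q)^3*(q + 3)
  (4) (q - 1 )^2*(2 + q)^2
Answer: 1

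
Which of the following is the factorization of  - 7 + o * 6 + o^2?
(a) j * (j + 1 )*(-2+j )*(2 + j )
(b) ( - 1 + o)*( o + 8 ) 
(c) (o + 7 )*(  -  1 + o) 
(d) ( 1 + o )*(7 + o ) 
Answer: c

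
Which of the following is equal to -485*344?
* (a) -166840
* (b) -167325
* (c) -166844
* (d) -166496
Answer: a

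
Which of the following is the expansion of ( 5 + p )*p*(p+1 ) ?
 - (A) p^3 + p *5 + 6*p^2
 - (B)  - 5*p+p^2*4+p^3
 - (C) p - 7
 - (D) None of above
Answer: A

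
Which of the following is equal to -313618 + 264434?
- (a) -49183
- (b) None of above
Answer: b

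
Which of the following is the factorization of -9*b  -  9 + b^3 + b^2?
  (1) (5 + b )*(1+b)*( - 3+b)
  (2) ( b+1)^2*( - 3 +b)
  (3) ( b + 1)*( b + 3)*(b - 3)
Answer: 3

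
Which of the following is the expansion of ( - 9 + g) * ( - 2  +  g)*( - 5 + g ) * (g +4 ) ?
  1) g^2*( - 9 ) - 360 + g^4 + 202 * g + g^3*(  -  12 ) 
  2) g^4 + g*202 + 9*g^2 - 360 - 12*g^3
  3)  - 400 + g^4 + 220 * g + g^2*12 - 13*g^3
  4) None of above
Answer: 2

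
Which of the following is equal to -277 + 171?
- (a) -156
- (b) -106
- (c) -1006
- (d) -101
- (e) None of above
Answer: b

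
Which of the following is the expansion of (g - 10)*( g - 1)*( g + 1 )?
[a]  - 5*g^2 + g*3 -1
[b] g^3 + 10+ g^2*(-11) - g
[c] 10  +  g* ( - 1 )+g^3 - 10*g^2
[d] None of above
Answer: c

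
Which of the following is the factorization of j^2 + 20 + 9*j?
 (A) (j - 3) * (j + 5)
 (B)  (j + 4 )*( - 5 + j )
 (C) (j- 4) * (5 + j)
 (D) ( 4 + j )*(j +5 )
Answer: D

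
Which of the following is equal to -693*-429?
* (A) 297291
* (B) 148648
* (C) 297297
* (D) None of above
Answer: C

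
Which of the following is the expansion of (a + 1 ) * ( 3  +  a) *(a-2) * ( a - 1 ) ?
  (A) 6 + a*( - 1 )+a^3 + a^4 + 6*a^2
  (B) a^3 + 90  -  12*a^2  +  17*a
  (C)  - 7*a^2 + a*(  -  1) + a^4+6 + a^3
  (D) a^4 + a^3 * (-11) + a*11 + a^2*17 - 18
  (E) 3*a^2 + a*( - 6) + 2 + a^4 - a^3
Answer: C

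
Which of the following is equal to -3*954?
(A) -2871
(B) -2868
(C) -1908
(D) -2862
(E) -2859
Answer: D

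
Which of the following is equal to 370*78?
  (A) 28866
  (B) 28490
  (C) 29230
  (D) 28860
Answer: D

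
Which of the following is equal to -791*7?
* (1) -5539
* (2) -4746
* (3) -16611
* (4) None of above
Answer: 4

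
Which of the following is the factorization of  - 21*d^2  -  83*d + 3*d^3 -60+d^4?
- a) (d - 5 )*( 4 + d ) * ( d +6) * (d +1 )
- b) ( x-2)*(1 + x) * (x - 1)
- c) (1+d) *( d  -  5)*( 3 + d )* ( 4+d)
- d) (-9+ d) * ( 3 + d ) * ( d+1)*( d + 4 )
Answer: c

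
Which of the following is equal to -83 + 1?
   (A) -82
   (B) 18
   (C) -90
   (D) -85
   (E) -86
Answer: A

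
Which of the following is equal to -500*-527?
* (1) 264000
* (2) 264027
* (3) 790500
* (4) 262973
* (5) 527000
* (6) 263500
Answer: 6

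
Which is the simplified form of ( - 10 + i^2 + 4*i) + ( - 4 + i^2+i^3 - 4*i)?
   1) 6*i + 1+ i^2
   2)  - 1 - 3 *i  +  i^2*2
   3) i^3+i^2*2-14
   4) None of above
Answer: 3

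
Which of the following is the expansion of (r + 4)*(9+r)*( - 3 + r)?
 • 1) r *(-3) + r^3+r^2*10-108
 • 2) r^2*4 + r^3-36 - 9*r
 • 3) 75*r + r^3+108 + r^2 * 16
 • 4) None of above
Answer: 1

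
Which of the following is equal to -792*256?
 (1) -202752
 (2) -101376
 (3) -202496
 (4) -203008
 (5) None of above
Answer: 1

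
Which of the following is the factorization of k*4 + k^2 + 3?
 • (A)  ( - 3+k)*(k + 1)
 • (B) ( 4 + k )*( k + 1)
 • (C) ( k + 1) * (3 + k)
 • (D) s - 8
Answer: C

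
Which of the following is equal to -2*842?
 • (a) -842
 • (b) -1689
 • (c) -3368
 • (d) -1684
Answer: d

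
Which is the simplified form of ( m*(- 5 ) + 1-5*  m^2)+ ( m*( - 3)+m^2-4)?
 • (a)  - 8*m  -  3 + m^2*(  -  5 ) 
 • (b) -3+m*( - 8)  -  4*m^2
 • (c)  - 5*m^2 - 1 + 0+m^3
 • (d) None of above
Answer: b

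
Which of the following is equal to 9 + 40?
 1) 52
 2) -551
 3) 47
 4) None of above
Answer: 4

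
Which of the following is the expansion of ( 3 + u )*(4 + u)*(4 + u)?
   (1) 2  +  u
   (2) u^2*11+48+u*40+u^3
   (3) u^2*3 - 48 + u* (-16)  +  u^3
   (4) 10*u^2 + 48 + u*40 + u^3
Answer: 2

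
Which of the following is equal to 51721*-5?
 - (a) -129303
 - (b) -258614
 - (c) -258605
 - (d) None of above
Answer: c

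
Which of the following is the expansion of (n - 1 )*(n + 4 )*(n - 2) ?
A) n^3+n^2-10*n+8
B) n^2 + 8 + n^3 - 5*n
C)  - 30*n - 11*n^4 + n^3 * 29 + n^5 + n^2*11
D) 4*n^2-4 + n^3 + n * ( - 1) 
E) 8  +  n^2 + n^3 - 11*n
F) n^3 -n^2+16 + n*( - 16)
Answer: A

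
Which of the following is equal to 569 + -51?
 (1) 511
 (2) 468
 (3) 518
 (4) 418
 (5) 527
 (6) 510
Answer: 3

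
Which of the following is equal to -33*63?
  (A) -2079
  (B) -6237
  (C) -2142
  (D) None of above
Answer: A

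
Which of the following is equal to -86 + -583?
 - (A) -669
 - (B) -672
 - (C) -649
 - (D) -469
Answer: A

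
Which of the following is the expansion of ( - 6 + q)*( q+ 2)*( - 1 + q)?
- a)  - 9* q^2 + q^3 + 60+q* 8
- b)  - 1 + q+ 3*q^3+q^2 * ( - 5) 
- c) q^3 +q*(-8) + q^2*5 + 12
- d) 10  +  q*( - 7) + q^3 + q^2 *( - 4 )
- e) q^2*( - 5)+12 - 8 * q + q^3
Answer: e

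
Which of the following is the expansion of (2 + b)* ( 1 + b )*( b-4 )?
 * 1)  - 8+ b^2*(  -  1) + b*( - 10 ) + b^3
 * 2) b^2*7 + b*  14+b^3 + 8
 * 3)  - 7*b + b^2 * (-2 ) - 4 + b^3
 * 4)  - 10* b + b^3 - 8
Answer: 1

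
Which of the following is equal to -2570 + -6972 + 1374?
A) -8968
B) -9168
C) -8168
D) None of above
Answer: C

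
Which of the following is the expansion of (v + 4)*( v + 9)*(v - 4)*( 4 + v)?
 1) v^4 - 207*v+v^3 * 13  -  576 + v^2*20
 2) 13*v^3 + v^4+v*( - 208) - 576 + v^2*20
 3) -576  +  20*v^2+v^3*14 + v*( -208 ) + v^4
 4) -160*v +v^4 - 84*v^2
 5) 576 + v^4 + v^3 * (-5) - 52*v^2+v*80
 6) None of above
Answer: 2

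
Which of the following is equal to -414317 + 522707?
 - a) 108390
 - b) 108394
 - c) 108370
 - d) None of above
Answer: a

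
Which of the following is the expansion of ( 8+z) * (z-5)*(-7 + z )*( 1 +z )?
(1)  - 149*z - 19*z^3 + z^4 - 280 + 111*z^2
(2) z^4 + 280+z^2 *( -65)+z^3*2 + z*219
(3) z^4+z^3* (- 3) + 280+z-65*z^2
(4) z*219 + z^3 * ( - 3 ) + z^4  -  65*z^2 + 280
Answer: 4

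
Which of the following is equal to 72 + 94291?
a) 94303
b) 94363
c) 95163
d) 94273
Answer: b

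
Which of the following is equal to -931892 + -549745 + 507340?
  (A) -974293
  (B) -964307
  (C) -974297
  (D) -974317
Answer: C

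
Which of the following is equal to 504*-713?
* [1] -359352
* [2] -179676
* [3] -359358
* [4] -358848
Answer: 1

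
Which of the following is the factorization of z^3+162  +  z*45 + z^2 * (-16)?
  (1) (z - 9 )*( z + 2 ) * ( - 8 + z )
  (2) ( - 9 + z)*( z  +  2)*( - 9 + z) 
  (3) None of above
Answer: 2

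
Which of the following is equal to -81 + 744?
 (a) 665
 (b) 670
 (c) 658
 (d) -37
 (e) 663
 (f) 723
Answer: e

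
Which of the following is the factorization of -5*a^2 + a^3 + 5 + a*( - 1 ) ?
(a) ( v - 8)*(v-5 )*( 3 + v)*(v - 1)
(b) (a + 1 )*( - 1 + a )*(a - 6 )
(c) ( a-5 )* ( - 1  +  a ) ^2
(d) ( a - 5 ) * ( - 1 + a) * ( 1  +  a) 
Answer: d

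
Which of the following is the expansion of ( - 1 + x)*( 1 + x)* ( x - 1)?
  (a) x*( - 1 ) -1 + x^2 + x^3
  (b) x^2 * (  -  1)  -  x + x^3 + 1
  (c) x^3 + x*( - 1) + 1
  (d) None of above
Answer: b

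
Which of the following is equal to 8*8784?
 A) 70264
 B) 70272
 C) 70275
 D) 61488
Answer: B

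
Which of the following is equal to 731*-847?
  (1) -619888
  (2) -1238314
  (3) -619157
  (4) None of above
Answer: 3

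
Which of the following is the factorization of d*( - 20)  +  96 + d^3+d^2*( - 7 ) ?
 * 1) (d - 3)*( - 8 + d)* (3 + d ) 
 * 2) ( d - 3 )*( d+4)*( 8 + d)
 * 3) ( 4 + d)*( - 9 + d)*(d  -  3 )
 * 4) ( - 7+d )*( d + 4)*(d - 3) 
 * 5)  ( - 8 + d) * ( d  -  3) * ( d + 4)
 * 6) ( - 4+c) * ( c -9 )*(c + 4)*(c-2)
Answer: 5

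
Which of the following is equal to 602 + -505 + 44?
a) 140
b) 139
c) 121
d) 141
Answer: d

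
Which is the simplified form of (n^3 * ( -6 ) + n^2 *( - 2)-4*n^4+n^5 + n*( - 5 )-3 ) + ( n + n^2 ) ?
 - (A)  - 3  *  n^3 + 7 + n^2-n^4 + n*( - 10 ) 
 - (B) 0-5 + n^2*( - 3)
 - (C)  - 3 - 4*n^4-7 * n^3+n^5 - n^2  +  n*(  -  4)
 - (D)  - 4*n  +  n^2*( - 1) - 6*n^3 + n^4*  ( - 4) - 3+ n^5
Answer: D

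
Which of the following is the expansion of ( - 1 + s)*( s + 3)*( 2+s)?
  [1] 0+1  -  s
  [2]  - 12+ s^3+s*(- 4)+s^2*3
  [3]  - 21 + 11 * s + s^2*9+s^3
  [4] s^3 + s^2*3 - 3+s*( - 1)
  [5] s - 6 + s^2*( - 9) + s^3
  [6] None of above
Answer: 6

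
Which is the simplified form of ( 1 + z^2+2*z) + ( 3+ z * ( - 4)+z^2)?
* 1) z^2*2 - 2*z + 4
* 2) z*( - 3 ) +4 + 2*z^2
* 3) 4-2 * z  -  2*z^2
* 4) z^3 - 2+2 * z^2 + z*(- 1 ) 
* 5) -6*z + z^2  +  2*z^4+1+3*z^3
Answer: 1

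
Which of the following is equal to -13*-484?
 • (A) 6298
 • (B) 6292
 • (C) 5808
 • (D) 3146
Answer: B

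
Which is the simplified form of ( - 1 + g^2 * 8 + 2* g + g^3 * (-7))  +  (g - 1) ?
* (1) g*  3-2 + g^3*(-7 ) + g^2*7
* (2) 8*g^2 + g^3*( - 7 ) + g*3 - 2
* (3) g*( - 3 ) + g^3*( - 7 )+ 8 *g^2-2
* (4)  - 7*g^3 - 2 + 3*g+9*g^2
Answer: 2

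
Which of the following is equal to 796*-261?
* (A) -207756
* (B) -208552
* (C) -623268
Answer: A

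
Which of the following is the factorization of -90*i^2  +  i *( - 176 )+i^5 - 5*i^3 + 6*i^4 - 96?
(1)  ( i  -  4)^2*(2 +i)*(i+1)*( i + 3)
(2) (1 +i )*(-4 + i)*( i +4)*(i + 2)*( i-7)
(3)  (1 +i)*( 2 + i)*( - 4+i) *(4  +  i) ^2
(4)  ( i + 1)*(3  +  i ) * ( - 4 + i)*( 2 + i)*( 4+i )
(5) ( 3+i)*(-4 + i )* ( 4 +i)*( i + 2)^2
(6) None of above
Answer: 4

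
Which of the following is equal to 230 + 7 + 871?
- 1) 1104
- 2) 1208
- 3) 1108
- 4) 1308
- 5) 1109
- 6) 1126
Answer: 3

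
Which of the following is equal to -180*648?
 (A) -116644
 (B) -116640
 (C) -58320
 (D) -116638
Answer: B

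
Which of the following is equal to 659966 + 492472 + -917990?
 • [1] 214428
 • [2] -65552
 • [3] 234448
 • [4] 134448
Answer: 3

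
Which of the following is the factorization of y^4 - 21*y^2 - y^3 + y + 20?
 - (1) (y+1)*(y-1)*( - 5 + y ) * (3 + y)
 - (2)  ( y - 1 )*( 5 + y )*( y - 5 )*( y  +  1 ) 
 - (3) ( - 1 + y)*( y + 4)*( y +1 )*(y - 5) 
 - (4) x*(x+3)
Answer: 3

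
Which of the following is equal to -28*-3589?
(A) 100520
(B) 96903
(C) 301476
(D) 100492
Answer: D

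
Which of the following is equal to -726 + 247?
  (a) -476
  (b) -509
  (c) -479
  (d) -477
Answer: c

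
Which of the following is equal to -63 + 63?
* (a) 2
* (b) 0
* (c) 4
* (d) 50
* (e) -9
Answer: b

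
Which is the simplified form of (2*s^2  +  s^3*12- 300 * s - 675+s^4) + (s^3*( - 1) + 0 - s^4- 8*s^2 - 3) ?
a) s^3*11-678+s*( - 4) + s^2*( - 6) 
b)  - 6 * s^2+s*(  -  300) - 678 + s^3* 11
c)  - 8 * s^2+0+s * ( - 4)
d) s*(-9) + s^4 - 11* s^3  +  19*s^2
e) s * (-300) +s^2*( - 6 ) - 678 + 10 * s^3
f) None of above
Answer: b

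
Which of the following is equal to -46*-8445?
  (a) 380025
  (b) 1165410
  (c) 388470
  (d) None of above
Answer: c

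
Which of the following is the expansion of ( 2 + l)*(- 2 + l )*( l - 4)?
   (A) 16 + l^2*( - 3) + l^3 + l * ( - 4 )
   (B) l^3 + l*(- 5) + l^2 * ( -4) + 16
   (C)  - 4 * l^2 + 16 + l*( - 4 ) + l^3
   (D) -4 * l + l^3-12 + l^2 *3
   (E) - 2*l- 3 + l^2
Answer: C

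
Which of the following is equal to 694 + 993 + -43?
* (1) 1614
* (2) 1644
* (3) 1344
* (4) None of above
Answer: 2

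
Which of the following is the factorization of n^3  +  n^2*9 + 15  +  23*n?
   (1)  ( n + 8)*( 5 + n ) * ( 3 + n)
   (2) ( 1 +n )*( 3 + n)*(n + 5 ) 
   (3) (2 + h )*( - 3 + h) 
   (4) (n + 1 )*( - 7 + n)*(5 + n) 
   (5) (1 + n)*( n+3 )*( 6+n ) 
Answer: 2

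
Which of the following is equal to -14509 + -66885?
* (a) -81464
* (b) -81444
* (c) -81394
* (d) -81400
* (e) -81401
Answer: c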